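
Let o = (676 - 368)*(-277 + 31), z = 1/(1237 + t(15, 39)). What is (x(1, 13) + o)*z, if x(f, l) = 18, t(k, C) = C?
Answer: -37875/638 ≈ -59.365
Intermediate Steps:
z = 1/1276 (z = 1/(1237 + 39) = 1/1276 ≈ 0.00078370)
o = -75768 (o = 308*(-246) = -75768)
(x(1, 13) + o)*z = (18 - 75768)*(1/1276) = -75750*1/1276 = -37875/638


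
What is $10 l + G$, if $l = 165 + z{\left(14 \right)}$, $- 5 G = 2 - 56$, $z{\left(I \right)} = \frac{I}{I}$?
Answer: $\frac{8354}{5} \approx 1670.8$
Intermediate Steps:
$z{\left(I \right)} = 1$
$G = \frac{54}{5}$ ($G = - \frac{2 - 56}{5} = \left(- \frac{1}{5}\right) \left(-54\right) = \frac{54}{5} \approx 10.8$)
$l = 166$ ($l = 165 + 1 = 166$)
$10 l + G = 10 \cdot 166 + \frac{54}{5} = 1660 + \frac{54}{5} = \frac{8354}{5}$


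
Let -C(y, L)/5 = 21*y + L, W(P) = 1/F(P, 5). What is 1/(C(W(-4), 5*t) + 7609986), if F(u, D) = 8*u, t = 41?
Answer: 32/243486857 ≈ 1.3142e-7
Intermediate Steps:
W(P) = 1/(8*P)
C(y, L) = -105*y - 5*L (C(y, L) = -5*(21*y + L) = -5*(L + 21*y) = -105*y - 5*L)
1/(C(W(-4), 5*t) + 7609986) = 1/((-105/(8*(-4)) - 25*41) + 7609986) = 1/((-105*(-1)/(8*4) - 5*205) + 7609986) = 1/((-105*(-1/32) - 1025) + 7609986) = 1/((105/32 - 1025) + 7609986) = 1/(-32695/32 + 7609986) = 1/(243486857/32) = 32/243486857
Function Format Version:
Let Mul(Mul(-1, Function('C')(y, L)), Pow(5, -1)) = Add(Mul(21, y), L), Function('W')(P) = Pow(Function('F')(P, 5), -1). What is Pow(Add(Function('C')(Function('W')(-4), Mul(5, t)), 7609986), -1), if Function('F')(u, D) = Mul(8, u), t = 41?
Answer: Rational(32, 243486857) ≈ 1.3142e-7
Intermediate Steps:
Function('W')(P) = Mul(Rational(1, 8), Pow(P, -1)) (Function('W')(P) = Pow(Mul(8, P), -1) = Mul(Rational(1, 8), Pow(P, -1)))
Function('C')(y, L) = Add(Mul(-105, y), Mul(-5, L)) (Function('C')(y, L) = Mul(-5, Add(Mul(21, y), L)) = Mul(-5, Add(L, Mul(21, y))) = Add(Mul(-105, y), Mul(-5, L)))
Pow(Add(Function('C')(Function('W')(-4), Mul(5, t)), 7609986), -1) = Pow(Add(Add(Mul(-105, Mul(Rational(1, 8), Pow(-4, -1))), Mul(-5, Mul(5, 41))), 7609986), -1) = Pow(Add(Add(Mul(-105, Mul(Rational(1, 8), Rational(-1, 4))), Mul(-5, 205)), 7609986), -1) = Pow(Add(Add(Mul(-105, Rational(-1, 32)), -1025), 7609986), -1) = Pow(Add(Add(Rational(105, 32), -1025), 7609986), -1) = Pow(Add(Rational(-32695, 32), 7609986), -1) = Pow(Rational(243486857, 32), -1) = Rational(32, 243486857)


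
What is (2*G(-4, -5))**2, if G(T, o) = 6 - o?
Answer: 484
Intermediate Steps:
(2*G(-4, -5))**2 = (2*(6 - 1*(-5)))**2 = (2*(6 + 5))**2 = (2*11)**2 = 22**2 = 484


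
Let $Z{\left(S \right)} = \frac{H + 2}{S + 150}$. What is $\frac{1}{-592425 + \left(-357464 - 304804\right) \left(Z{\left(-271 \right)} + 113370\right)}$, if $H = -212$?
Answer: $- \frac{121}{9085050862065} \approx -1.3319 \cdot 10^{-11}$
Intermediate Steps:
$Z{\left(S \right)} = - \frac{210}{150 + S}$ ($Z{\left(S \right)} = \frac{-212 + 2}{S + 150} = - \frac{210}{150 + S}$)
$\frac{1}{-592425 + \left(-357464 - 304804\right) \left(Z{\left(-271 \right)} + 113370\right)} = \frac{1}{-592425 + \left(-357464 - 304804\right) \left(- \frac{210}{150 - 271} + 113370\right)} = \frac{1}{-592425 - 662268 \left(- \frac{210}{-121} + 113370\right)} = \frac{1}{-592425 - 662268 \left(\left(-210\right) \left(- \frac{1}{121}\right) + 113370\right)} = \frac{1}{-592425 - 662268 \left(\frac{210}{121} + 113370\right)} = \frac{1}{-592425 - \frac{9084979178640}{121}} = \frac{1}{- \frac{9085050862065}{121}} = - \frac{121}{9085050862065}$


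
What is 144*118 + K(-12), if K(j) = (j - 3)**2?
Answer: 17217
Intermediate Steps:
K(j) = (-3 + j)**2
144*118 + K(-12) = 144*118 + (-3 - 12)**2 = 16992 + (-15)**2 = 16992 + 225 = 17217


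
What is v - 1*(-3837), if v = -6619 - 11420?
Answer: -14202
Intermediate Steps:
v = -18039
v - 1*(-3837) = -18039 - 1*(-3837) = -18039 + 3837 = -14202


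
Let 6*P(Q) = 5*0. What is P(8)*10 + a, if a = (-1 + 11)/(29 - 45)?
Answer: -5/8 ≈ -0.62500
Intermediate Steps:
a = -5/8 (a = 10/(-16) = 10*(-1/16) = -5/8 ≈ -0.62500)
P(Q) = 0 (P(Q) = (5*0)/6 = (1/6)*0 = 0)
P(8)*10 + a = 0*10 - 5/8 = 0 - 5/8 = -5/8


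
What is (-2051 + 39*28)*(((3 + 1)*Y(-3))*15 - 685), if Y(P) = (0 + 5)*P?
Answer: 1520015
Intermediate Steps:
Y(P) = 5*P
(-2051 + 39*28)*(((3 + 1)*Y(-3))*15 - 685) = (-2051 + 39*28)*(((3 + 1)*(5*(-3)))*15 - 685) = (-2051 + 1092)*((4*(-15))*15 - 685) = -959*(-60*15 - 685) = -959*(-900 - 685) = -959*(-1585) = 1520015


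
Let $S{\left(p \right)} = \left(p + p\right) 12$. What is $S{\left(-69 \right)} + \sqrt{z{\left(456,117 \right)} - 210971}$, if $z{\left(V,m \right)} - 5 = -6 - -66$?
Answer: $-1656 + 3 i \sqrt{23434} \approx -1656.0 + 459.25 i$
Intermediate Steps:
$S{\left(p \right)} = 24 p$ ($S{\left(p \right)} = 2 p 12 = 24 p$)
$z{\left(V,m \right)} = 65$ ($z{\left(V,m \right)} = 5 - -60 = 5 + \left(-6 + 66\right) = 5 + 60 = 65$)
$S{\left(-69 \right)} + \sqrt{z{\left(456,117 \right)} - 210971} = 24 \left(-69\right) + \sqrt{65 - 210971} = -1656 + \sqrt{-210906} = -1656 + 3 i \sqrt{23434}$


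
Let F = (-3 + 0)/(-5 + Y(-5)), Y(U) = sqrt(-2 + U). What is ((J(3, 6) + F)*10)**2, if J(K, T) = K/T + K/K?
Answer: 1575*(sqrt(7) + 3*I)/(5*sqrt(7) + 9*I) ≈ 381.45 + 97.665*I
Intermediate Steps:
J(K, T) = 1 + K/T (J(K, T) = K/T + 1 = 1 + K/T)
F = -3/(-5 + I*sqrt(7)) (F = (-3 + 0)/(-5 + sqrt(-2 - 5)) = -3/(-5 + sqrt(-7)) = -3/(-5 + I*sqrt(7)) ≈ 0.46875 + 0.24804*I)
((J(3, 6) + F)*10)**2 = (((3 + 6)/6 + (15/32 + 3*I*sqrt(7)/32))*10)**2 = (((1/6)*9 + (15/32 + 3*I*sqrt(7)/32))*10)**2 = ((3/2 + (15/32 + 3*I*sqrt(7)/32))*10)**2 = ((63/32 + 3*I*sqrt(7)/32)*10)**2 = (315/16 + 15*I*sqrt(7)/16)**2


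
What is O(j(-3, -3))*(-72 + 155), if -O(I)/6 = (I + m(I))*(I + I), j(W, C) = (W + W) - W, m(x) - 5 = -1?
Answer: 2988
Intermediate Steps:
m(x) = 4 (m(x) = 5 - 1 = 4)
j(W, C) = W (j(W, C) = 2*W - W = W)
O(I) = -12*I*(4 + I) (O(I) = -6*(I + 4)*(I + I) = -6*(4 + I)*2*I = -12*I*(4 + I))
O(j(-3, -3))*(-72 + 155) = (-12*(-3)*(4 - 3))*(-72 + 155) = -12*(-3)*1*83 = 36*83 = 2988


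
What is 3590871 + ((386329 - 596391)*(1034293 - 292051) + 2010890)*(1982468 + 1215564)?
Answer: -498620609579480777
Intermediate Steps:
3590871 + ((386329 - 596391)*(1034293 - 292051) + 2010890)*(1982468 + 1215564) = 3590871 + (-210062*742242 + 2010890)*3198032 = 3590871 + (-155916839004 + 2010890)*3198032 = 3590871 - 155914828114*3198032 = 3590871 - 498620609583071648 = -498620609579480777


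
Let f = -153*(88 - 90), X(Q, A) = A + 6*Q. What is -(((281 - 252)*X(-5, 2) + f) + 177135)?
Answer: -176629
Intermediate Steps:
f = 306 (f = -153*(-2) = 306)
-(((281 - 252)*X(-5, 2) + f) + 177135) = -(((281 - 252)*(2 + 6*(-5)) + 306) + 177135) = -((29*(2 - 30) + 306) + 177135) = -((29*(-28) + 306) + 177135) = -((-812 + 306) + 177135) = -(-506 + 177135) = -1*176629 = -176629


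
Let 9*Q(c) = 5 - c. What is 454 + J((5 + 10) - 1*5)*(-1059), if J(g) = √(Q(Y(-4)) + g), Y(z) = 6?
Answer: 454 - 353*√89 ≈ -2876.2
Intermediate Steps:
Q(c) = 5/9 - c/9 (Q(c) = (5 - c)/9 = 5/9 - c/9)
J(g) = √(-⅑ + g) (J(g) = √((5/9 - ⅑*6) + g) = √((5/9 - ⅔) + g) = √(-⅑ + g))
454 + J((5 + 10) - 1*5)*(-1059) = 454 + (√(-1 + 9*((5 + 10) - 1*5))/3)*(-1059) = 454 + (√(-1 + 9*(15 - 5))/3)*(-1059) = 454 + (√(-1 + 9*10)/3)*(-1059) = 454 + (√(-1 + 90)/3)*(-1059) = 454 + (√89/3)*(-1059) = 454 - 353*√89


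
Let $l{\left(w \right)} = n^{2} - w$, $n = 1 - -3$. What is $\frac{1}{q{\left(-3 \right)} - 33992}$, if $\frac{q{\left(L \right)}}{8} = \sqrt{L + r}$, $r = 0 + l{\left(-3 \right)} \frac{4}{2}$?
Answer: $- \frac{607}{20633104} - \frac{\sqrt{35}}{144431728} \approx -2.946 \cdot 10^{-5}$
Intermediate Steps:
$n = 4$ ($n = 1 + 3 = 4$)
$l{\left(w \right)} = 16 - w$ ($l{\left(w \right)} = 4^{2} - w = 16 - w$)
$r = 38$ ($r = 0 + \left(16 - -3\right) \frac{4}{2} = 0 + \left(16 + 3\right) 4 \cdot \frac{1}{2} = 0 + 19 \cdot 2 = 0 + 38 = 38$)
$q{\left(L \right)} = 8 \sqrt{38 + L}$ ($q{\left(L \right)} = 8 \sqrt{L + 38} = 8 \sqrt{38 + L}$)
$\frac{1}{q{\left(-3 \right)} - 33992} = \frac{1}{8 \sqrt{38 - 3} - 33992} = \frac{1}{8 \sqrt{35} - 33992} = \frac{1}{-33992 + 8 \sqrt{35}}$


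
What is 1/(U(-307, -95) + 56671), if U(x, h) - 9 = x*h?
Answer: 1/85845 ≈ 1.1649e-5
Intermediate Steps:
U(x, h) = 9 + h*x (U(x, h) = 9 + x*h = 9 + h*x)
1/(U(-307, -95) + 56671) = 1/((9 - 95*(-307)) + 56671) = 1/((9 + 29165) + 56671) = 1/(29174 + 56671) = 1/85845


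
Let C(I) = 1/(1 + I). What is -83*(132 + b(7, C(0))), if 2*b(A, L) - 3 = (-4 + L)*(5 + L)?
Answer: -20667/2 ≈ -10334.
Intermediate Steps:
b(A, L) = 3/2 + (-4 + L)*(5 + L)/2 (b(A, L) = 3/2 + ((-4 + L)*(5 + L))/2 = 3/2 + (-4 + L)*(5 + L)/2)
-83*(132 + b(7, C(0))) = -83*(132 + (-17/2 + 1/(2*(1 + 0)) + (1/(1 + 0))**2/2)) = -83*(132 + (-17/2 + (1/2)/1 + (1/1)**2/2)) = -83*(132 + (-17/2 + (1/2)*1 + (1/2)*1**2)) = -83*(132 + (-17/2 + 1/2 + (1/2)*1)) = -83*(132 + (-17/2 + 1/2 + 1/2)) = -83*(132 - 15/2) = -83*249/2 = -20667/2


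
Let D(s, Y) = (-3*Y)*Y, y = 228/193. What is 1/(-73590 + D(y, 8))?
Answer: -1/73782 ≈ -1.3553e-5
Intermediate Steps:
y = 228/193 (y = 228*(1/193) = 228/193 ≈ 1.1813)
D(s, Y) = -3*Y²
1/(-73590 + D(y, 8)) = 1/(-73590 - 3*8²) = 1/(-73590 - 3*64) = 1/(-73590 - 192) = 1/(-73782) = -1/73782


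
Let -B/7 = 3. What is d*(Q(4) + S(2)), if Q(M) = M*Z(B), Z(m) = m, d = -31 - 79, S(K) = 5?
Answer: 8690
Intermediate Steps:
B = -21 (B = -7*3 = -21)
d = -110
Q(M) = -21*M (Q(M) = M*(-21) = -21*M)
d*(Q(4) + S(2)) = -110*(-21*4 + 5) = -110*(-84 + 5) = -110*(-79) = 8690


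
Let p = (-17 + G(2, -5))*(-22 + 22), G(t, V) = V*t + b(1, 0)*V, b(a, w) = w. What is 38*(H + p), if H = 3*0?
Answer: 0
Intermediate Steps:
H = 0
G(t, V) = V*t (G(t, V) = V*t + 0*V = V*t + 0 = V*t)
p = 0 (p = (-17 - 5*2)*(-22 + 22) = (-17 - 10)*0 = -27*0 = 0)
38*(H + p) = 38*(0 + 0) = 38*0 = 0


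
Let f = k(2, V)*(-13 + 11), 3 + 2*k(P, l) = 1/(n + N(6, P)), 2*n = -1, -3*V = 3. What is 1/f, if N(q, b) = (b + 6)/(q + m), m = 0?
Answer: 5/9 ≈ 0.55556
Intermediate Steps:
V = -1 (V = -⅓*3 = -1)
n = -½ (n = (½)*(-1) = -½ ≈ -0.50000)
N(q, b) = (6 + b)/q (N(q, b) = (b + 6)/(q + 0) = (6 + b)/q)
k(P, l) = -3/2 + 1/(2*(½ + P/6)) (k(P, l) = -3/2 + 1/(2*(-½ + (6 + P)/6)) = -3/2 + 1/(2*(-½ + (1 + P/6))) = -3/2 + 1/(2*(½ + P/6)))
f = 9/5 (f = (3*(-1 - 1*2)/(2*(3 + 2)))*(-13 + 11) = ((3/2)*(-1 - 2)/5)*(-2) = ((3/2)*(⅕)*(-3))*(-2) = -9/10*(-2) = 9/5 ≈ 1.8000)
1/f = 1/(9/5) = 5/9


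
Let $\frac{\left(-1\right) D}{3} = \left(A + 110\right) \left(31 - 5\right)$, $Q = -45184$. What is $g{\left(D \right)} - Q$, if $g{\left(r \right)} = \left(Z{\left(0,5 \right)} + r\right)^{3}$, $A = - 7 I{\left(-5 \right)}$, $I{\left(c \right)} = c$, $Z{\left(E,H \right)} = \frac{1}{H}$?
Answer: $- \frac{180831787189149}{125} \approx -1.4467 \cdot 10^{12}$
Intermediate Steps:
$A = 35$ ($A = \left(-7\right) \left(-5\right) = 35$)
$D = -11310$ ($D = - 3 \left(35 + 110\right) \left(31 - 5\right) = - 3 \cdot 145 \cdot 26 = \left(-3\right) 3770 = -11310$)
$g{\left(r \right)} = \left(\frac{1}{5} + r\right)^{3}$
$g{\left(D \right)} - Q = \frac{\left(1 + 5 \left(-11310\right)\right)^{3}}{125} - -45184 = \frac{\left(1 - 56550\right)^{3}}{125} + 45184 = \frac{\left(-56549\right)^{3}}{125} + 45184 = \frac{1}{125} \left(-180831792837149\right) + 45184 = - \frac{180831792837149}{125} + 45184 = - \frac{180831787189149}{125}$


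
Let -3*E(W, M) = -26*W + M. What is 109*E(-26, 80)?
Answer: -27468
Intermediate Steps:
E(W, M) = -M/3 + 26*W/3 (E(W, M) = -(-26*W + M)/3 = -(M - 26*W)/3 = -M/3 + 26*W/3)
109*E(-26, 80) = 109*(-1/3*80 + (26/3)*(-26)) = 109*(-80/3 - 676/3) = 109*(-252) = -27468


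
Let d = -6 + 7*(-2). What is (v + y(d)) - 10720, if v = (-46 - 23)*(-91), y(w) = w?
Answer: -4461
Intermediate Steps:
d = -20 (d = -6 - 14 = -20)
v = 6279 (v = -69*(-91) = 6279)
(v + y(d)) - 10720 = (6279 - 20) - 10720 = 6259 - 10720 = -4461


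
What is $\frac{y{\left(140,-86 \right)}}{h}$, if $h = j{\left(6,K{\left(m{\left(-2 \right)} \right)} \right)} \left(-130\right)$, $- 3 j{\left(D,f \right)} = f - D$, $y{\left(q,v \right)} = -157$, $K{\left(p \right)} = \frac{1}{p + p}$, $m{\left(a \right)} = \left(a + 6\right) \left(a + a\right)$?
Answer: $\frac{7536}{12545} \approx 0.60072$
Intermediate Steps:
$m{\left(a \right)} = 2 a \left(6 + a\right)$ ($m{\left(a \right)} = \left(6 + a\right) 2 a = 2 a \left(6 + a\right)$)
$K{\left(p \right)} = \frac{1}{2 p}$
$j{\left(D,f \right)} = - \frac{f}{3} + \frac{D}{3}$ ($j{\left(D,f \right)} = - \frac{f - D}{3} = - \frac{f}{3} + \frac{D}{3}$)
$h = - \frac{12545}{48}$ ($h = \left(- \frac{\frac{1}{2} \frac{1}{2 \left(-2\right) \left(6 - 2\right)}}{3} + \frac{1}{3} \cdot 6\right) \left(-130\right) = \left(- \frac{\frac{1}{2} \frac{1}{2 \left(-2\right) 4}}{3} + 2\right) \left(-130\right) = \left(- \frac{\frac{1}{2} \frac{1}{-16}}{3} + 2\right) \left(-130\right) = \left(- \frac{\frac{1}{2} \left(- \frac{1}{16}\right)}{3} + 2\right) \left(-130\right) = \left(\left(- \frac{1}{3}\right) \left(- \frac{1}{32}\right) + 2\right) \left(-130\right) = \left(\frac{1}{96} + 2\right) \left(-130\right) = \frac{193}{96} \left(-130\right) = - \frac{12545}{48} \approx -261.35$)
$\frac{y{\left(140,-86 \right)}}{h} = - \frac{157}{- \frac{12545}{48}} = \left(-157\right) \left(- \frac{48}{12545}\right) = \frac{7536}{12545}$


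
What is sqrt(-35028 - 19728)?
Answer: 234*I ≈ 234.0*I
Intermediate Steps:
sqrt(-35028 - 19728) = sqrt(-54756) = 234*I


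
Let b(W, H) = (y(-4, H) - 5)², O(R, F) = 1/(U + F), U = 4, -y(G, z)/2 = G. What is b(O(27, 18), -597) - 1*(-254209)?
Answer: 254218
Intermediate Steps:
y(G, z) = -2*G
O(R, F) = 1/(4 + F)
b(W, H) = 9 (b(W, H) = (-2*(-4) - 5)² = (8 - 5)² = 3² = 9)
b(O(27, 18), -597) - 1*(-254209) = 9 - 1*(-254209) = 9 + 254209 = 254218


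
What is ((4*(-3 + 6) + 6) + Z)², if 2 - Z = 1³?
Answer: 361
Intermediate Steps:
Z = 1 (Z = 2 - 1*1³ = 2 - 1*1 = 2 - 1 = 1)
((4*(-3 + 6) + 6) + Z)² = ((4*(-3 + 6) + 6) + 1)² = ((4*3 + 6) + 1)² = ((12 + 6) + 1)² = (18 + 1)² = 19² = 361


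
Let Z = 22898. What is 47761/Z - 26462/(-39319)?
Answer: 2483841635/900326462 ≈ 2.7588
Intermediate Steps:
47761/Z - 26462/(-39319) = 47761/22898 - 26462/(-39319) = 47761*(1/22898) - 26462*(-1/39319) = 47761/22898 + 26462/39319 = 2483841635/900326462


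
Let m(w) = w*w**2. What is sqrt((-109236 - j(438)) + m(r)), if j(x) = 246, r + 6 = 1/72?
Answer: I*sqrt(81888001054)/864 ≈ 331.2*I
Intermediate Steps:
r = -431/72 (r = -6 + 1/72 = -431/72 ≈ -5.9861)
m(w) = w**3
sqrt((-109236 - j(438)) + m(r)) = sqrt((-109236 - 1*246) + (-431/72)**3) = sqrt((-109236 - 246) - 80062991/373248) = sqrt(-109482 - 80062991/373248) = sqrt(-40944000527/373248) = I*sqrt(81888001054)/864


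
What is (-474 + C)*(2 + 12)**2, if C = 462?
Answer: -2352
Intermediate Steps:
(-474 + C)*(2 + 12)**2 = (-474 + 462)*(2 + 12)**2 = -12*14**2 = -12*196 = -2352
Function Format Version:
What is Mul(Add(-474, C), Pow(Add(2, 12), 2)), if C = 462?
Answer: -2352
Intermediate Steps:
Mul(Add(-474, C), Pow(Add(2, 12), 2)) = Mul(Add(-474, 462), Pow(Add(2, 12), 2)) = Mul(-12, Pow(14, 2)) = Mul(-12, 196) = -2352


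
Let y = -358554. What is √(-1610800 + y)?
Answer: I*√1969354 ≈ 1403.3*I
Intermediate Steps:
√(-1610800 + y) = √(-1610800 - 358554) = √(-1969354) = I*√1969354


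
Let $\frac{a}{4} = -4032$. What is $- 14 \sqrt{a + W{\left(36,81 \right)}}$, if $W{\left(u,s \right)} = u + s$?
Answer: $- 42 i \sqrt{1779} \approx - 1771.5 i$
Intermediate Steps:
$a = -16128$ ($a = 4 \left(-4032\right) = -16128$)
$W{\left(u,s \right)} = s + u$
$- 14 \sqrt{a + W{\left(36,81 \right)}} = - 14 \sqrt{-16128 + \left(81 + 36\right)} = - 14 \sqrt{-16128 + 117} = - 14 \sqrt{-16011} = - 14 \cdot 3 i \sqrt{1779} = - 42 i \sqrt{1779}$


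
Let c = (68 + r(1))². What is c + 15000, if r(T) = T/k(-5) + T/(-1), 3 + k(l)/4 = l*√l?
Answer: (9352040*√5 + 36173191*I)/(32*(15*√5 + 58*I)) ≈ 19488.0 + 2.7948*I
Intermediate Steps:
k(l) = -12 + 4*l^(3/2) (k(l) = -12 + 4*(l*√l) = -12 + 4*l^(3/2))
r(T) = -T + T/(-12 - 20*I*√5) (r(T) = T/(-12 + 4*(-5)^(3/2)) + T/(-1) = T/(-12 + 4*(-5*I*√5)) + T*(-1) = T/(-12 - 20*I*√5) - T = -T + T/(-12 - 20*I*√5))
c = (68 + (-20*√5 + 13*I)/(4*(-3*I + 5*√5)))² (c = (68 + (¼)*1*(-20*√5 + 13*I)/(-3*I + 5*√5))² = (68 + (-20*√5 + 13*I)/(4*(-3*I + 5*√5)))² ≈ 4488.3 + 2.79*I)
c + 15000 = (2152040*√5 + 8333191*I)/(32*(15*√5 + 58*I)) + 15000 = 15000 + (2152040*√5 + 8333191*I)/(32*(15*√5 + 58*I))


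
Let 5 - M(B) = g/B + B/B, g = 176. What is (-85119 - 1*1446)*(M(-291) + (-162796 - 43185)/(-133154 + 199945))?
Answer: -852938477995/6478727 ≈ -1.3165e+5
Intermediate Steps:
M(B) = 4 - 176/B (M(B) = 5 - (176/B + B/B) = 5 - (176/B + 1) = 5 - (1 + 176/B) = 5 + (-1 - 176/B) = 4 - 176/B)
(-85119 - 1*1446)*(M(-291) + (-162796 - 43185)/(-133154 + 199945)) = (-85119 - 1*1446)*((4 - 176/(-291)) + (-162796 - 43185)/(-133154 + 199945)) = (-85119 - 1446)*((4 - 176*(-1/291)) - 205981/66791) = -86565*((4 + 176/291) - 205981*1/66791) = -86565*(1340/291 - 205981/66791) = -86565*29559469/19436181 = -852938477995/6478727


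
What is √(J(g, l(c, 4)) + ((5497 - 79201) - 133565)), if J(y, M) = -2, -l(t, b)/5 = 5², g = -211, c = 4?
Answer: I*√207271 ≈ 455.27*I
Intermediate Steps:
l(t, b) = -125 (l(t, b) = -5*5² = -5*25 = -125)
√(J(g, l(c, 4)) + ((5497 - 79201) - 133565)) = √(-2 + ((5497 - 79201) - 133565)) = √(-2 + (-73704 - 133565)) = √(-2 - 207269) = √(-207271) = I*√207271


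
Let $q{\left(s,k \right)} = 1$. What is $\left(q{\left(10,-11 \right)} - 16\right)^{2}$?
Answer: $225$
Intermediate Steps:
$\left(q{\left(10,-11 \right)} - 16\right)^{2} = \left(1 - 16\right)^{2} = \left(-15\right)^{2} = 225$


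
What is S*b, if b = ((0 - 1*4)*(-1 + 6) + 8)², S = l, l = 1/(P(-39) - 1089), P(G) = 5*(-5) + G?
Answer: -144/1153 ≈ -0.12489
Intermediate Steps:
P(G) = -25 + G
l = -1/1153 (l = 1/((-25 - 39) - 1089) = 1/(-64 - 1089) = 1/(-1153) = -1/1153 ≈ -0.00086730)
S = -1/1153 ≈ -0.00086730
b = 144 (b = ((0 - 4)*5 + 8)² = (-4*5 + 8)² = (-20 + 8)² = (-12)² = 144)
S*b = -1/1153*144 = -144/1153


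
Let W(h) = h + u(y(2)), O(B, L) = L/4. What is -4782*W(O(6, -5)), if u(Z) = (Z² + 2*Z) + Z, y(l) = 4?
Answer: -255837/2 ≈ -1.2792e+5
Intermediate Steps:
O(B, L) = L/4 (O(B, L) = L*(¼) = L/4)
u(Z) = Z² + 3*Z
W(h) = 28 + h (W(h) = h + 4*(3 + 4) = h + 4*7 = h + 28 = 28 + h)
-4782*W(O(6, -5)) = -4782*(28 + (¼)*(-5)) = -4782*(28 - 5/4) = -4782*107/4 = -255837/2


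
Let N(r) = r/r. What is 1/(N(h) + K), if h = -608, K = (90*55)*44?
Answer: 1/217801 ≈ 4.5913e-6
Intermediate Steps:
K = 217800 (K = 4950*44 = 217800)
N(r) = 1
1/(N(h) + K) = 1/(1 + 217800) = 1/217801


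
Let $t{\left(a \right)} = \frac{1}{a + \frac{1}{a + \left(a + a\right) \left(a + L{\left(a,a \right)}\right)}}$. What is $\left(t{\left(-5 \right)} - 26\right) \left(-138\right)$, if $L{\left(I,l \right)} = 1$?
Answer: $\frac{104857}{29} \approx 3615.8$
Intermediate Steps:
$t{\left(a \right)} = \frac{1}{a + \frac{1}{a + 2 a \left(1 + a\right)}}$ ($t{\left(a \right)} = \frac{1}{a + \frac{1}{a + \left(a + a\right) \left(a + 1\right)}} = \frac{1}{a + \frac{1}{a + 2 a \left(1 + a\right)}}$)
$\left(t{\left(-5 \right)} - 26\right) \left(-138\right) = \left(- \frac{5 \left(3 + 2 \left(-5\right)\right)}{1 + 2 \left(-5\right)^{3} + 3 \left(-5\right)^{2}} - 26\right) \left(-138\right) = \left(- \frac{5 \left(3 - 10\right)}{1 + 2 \left(-125\right) + 3 \cdot 25} - 26\right) \left(-138\right) = \left(\left(-5\right) \frac{1}{1 - 250 + 75} \left(-7\right) - 26\right) \left(-138\right) = \left(\left(-5\right) \frac{1}{-174} \left(-7\right) - 26\right) \left(-138\right) = \left(\left(-5\right) \left(- \frac{1}{174}\right) \left(-7\right) - 26\right) \left(-138\right) = \left(- \frac{35}{174} - 26\right) \left(-138\right) = \left(- \frac{4559}{174}\right) \left(-138\right) = \frac{104857}{29}$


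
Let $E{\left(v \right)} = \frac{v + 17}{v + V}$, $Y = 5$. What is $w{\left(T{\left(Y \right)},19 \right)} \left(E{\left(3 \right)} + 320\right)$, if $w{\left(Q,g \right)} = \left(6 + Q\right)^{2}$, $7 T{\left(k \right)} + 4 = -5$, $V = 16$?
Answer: $\frac{6642900}{931} \approx 7135.2$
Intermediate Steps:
$T{\left(k \right)} = - \frac{9}{7}$ ($T{\left(k \right)} = - \frac{4}{7} + \frac{1}{7} \left(-5\right) = - \frac{4}{7} - \frac{5}{7} = - \frac{9}{7}$)
$E{\left(v \right)} = \frac{17 + v}{16 + v}$ ($E{\left(v \right)} = \frac{v + 17}{v + 16} = \frac{17 + v}{16 + v}$)
$w{\left(T{\left(Y \right)},19 \right)} \left(E{\left(3 \right)} + 320\right) = \left(6 - \frac{9}{7}\right)^{2} \left(\frac{17 + 3}{16 + 3} + 320\right) = \left(\frac{33}{7}\right)^{2} \left(\frac{1}{19} \cdot 20 + 320\right) = \frac{1089 \left(\frac{1}{19} \cdot 20 + 320\right)}{49} = \frac{1089 \left(\frac{20}{19} + 320\right)}{49} = \frac{1089}{49} \cdot \frac{6100}{19} = \frac{6642900}{931}$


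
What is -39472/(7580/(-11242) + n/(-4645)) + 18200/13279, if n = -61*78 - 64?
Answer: -244376979600510/2252666633 ≈ -1.0848e+5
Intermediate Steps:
n = -4822 (n = -4758 - 64 = -4822)
-39472/(7580/(-11242) + n/(-4645)) + 18200/13279 = -39472/(7580/(-11242) - 4822/(-4645)) + 18200/13279 = -39472/(7580*(-1/11242) - 4822*(-1/4645)) + 18200*(1/13279) = -39472/(-3790/5621 + 4822/4645) + 2600/1897 = -39472/9499912/26109545 + 2600/1897 = -39472*26109545/9499912 + 2600/1897 = -128824495030/1187489 + 2600/1897 = -244376979600510/2252666633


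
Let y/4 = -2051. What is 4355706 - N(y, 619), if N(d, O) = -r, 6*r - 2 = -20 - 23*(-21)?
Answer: 8711567/2 ≈ 4.3558e+6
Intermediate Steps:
y = -8204 (y = 4*(-2051) = -8204)
r = 155/2 (r = 1/3 + (-20 - 23*(-21))/6 = 1/3 + (-20 + 483)/6 = 1/3 + (1/6)*463 = 1/3 + 463/6 = 155/2 ≈ 77.500)
N(d, O) = -155/2 (N(d, O) = -1*155/2 = -155/2)
4355706 - N(y, 619) = 4355706 - 1*(-155/2) = 4355706 + 155/2 = 8711567/2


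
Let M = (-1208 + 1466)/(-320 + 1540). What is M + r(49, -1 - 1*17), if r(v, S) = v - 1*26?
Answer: 14159/610 ≈ 23.211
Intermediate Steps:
r(v, S) = -26 + v (r(v, S) = v - 26 = -26 + v)
M = 129/610 (M = 258/1220 = 258*(1/1220) = 129/610 ≈ 0.21148)
M + r(49, -1 - 1*17) = 129/610 + (-26 + 49) = 129/610 + 23 = 14159/610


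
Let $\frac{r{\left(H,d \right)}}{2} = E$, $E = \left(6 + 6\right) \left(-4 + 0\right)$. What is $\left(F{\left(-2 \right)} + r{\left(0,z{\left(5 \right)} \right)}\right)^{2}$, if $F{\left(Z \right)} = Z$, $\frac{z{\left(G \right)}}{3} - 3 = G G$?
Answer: $9604$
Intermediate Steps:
$z{\left(G \right)} = 9 + 3 G^{2}$ ($z{\left(G \right)} = 9 + 3 G G = 9 + 3 G^{2}$)
$E = -48$ ($E = 12 \left(-4\right) = -48$)
$r{\left(H,d \right)} = -96$ ($r{\left(H,d \right)} = 2 \left(-48\right) = -96$)
$\left(F{\left(-2 \right)} + r{\left(0,z{\left(5 \right)} \right)}\right)^{2} = \left(-2 - 96\right)^{2} = \left(-98\right)^{2} = 9604$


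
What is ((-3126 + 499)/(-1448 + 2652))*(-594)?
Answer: 780219/602 ≈ 1296.0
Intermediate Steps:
((-3126 + 499)/(-1448 + 2652))*(-594) = -2627/1204*(-594) = 780219/602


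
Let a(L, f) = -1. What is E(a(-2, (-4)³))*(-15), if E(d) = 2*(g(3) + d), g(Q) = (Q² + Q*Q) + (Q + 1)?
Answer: -630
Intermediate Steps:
g(Q) = 1 + Q + 2*Q² (g(Q) = (Q² + Q²) + (1 + Q) = 2*Q² + (1 + Q) = 1 + Q + 2*Q²)
E(d) = 44 + 2*d (E(d) = 2*((1 + 3 + 2*3²) + d) = 2*((1 + 3 + 2*9) + d) = 2*((1 + 3 + 18) + d) = 2*(22 + d) = 44 + 2*d)
E(a(-2, (-4)³))*(-15) = (44 + 2*(-1))*(-15) = (44 - 2)*(-15) = 42*(-15) = -630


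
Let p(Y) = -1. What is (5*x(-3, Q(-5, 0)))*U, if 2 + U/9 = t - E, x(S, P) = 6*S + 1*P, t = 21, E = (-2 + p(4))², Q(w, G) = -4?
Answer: -9900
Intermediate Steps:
E = 9 (E = (-2 - 1)² = (-3)² = 9)
x(S, P) = P + 6*S (x(S, P) = 6*S + P = P + 6*S)
U = 90 (U = -18 + 9*(21 - 1*9) = -18 + 9*(21 - 9) = -18 + 9*12 = -18 + 108 = 90)
(5*x(-3, Q(-5, 0)))*U = (5*(-4 + 6*(-3)))*90 = (5*(-4 - 18))*90 = (5*(-22))*90 = -110*90 = -9900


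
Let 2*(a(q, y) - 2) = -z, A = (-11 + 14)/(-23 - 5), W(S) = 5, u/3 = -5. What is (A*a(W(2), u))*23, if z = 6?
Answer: 69/28 ≈ 2.4643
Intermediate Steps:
u = -15 (u = 3*(-5) = -15)
A = -3/28 (A = 3/(-28) = 3*(-1/28) = -3/28 ≈ -0.10714)
a(q, y) = -1 (a(q, y) = 2 + (-1*6)/2 = 2 + (½)*(-6) = 2 - 3 = -1)
(A*a(W(2), u))*23 = -3/28*(-1)*23 = (3/28)*23 = 69/28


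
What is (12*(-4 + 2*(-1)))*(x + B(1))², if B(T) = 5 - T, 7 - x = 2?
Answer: -5832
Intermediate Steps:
x = 5 (x = 7 - 1*2 = 7 - 2 = 5)
(12*(-4 + 2*(-1)))*(x + B(1))² = (12*(-4 + 2*(-1)))*(5 + (5 - 1*1))² = (12*(-4 - 2))*(5 + (5 - 1))² = (12*(-6))*(5 + 4)² = -72*9² = -72*81 = -5832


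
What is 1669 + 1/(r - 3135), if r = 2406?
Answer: 1216700/729 ≈ 1669.0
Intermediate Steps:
1669 + 1/(r - 3135) = 1669 + 1/(2406 - 3135) = 1669 + 1/(-729) = 1669 - 1/729 = 1216700/729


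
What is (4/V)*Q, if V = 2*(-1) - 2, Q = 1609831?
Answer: -1609831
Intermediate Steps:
V = -4 (V = -2 - 2 = -4)
(4/V)*Q = (4/(-4))*1609831 = (4*(-1/4))*1609831 = -1*1609831 = -1609831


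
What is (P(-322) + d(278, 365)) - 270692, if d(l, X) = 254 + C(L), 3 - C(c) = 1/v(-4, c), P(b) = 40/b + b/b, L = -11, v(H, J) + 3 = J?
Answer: -87079765/322 ≈ -2.7043e+5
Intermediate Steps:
v(H, J) = -3 + J
P(b) = 1 + 40/b (P(b) = 40/b + 1 = 1 + 40/b)
C(c) = 3 - 1/(-3 + c)
d(l, X) = 3599/14 (d(l, X) = 254 + (-10 + 3*(-11))/(-3 - 11) = 254 + (-10 - 33)/(-14) = 254 - 1/14*(-43) = 254 + 43/14 = 3599/14)
(P(-322) + d(278, 365)) - 270692 = ((40 - 322)/(-322) + 3599/14) - 270692 = (-1/322*(-282) + 3599/14) - 270692 = (141/161 + 3599/14) - 270692 = 83059/322 - 270692 = -87079765/322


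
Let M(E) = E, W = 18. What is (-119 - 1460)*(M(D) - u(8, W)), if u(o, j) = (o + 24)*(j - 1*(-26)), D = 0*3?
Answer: 2223232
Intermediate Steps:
D = 0
u(o, j) = (24 + o)*(26 + j) (u(o, j) = (24 + o)*(j + 26) = (24 + o)*(26 + j))
(-119 - 1460)*(M(D) - u(8, W)) = (-119 - 1460)*(0 - (624 + 24*18 + 26*8 + 18*8)) = -1579*(0 - (624 + 432 + 208 + 144)) = -1579*(0 - 1*1408) = -1579*(0 - 1408) = -1579*(-1408) = 2223232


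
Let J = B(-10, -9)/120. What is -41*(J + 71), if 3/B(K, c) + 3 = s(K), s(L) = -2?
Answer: -582159/200 ≈ -2910.8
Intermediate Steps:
B(K, c) = -3/5 (B(K, c) = 3/(-3 - 2) = 3/(-5) = 3*(-1/5) = -3/5)
J = -1/200 (J = -3/5/120 = -3/5*1/120 = -1/200 ≈ -0.0050000)
-41*(J + 71) = -41*(-1/200 + 71) = -41*14199/200 = -582159/200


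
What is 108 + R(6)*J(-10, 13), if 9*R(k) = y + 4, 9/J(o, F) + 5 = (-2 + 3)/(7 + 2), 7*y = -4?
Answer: 8262/77 ≈ 107.30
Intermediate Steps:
y = -4/7 (y = (⅐)*(-4) = -4/7 ≈ -0.57143)
J(o, F) = -81/44 (J(o, F) = 9/(-5 + (-2 + 3)/(7 + 2)) = 9/(-5 + 1/9) = 9/(-5 + 1*(⅑)) = 9/(-5 + ⅑) = 9/(-44/9) = 9*(-9/44) = -81/44)
R(k) = 8/21 (R(k) = (-4/7 + 4)/9 = (⅑)*(24/7) = 8/21)
108 + R(6)*J(-10, 13) = 108 + (8/21)*(-81/44) = 108 - 54/77 = 8262/77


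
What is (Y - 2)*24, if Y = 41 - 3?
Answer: 864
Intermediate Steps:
Y = 38
(Y - 2)*24 = (38 - 2)*24 = 36*24 = 864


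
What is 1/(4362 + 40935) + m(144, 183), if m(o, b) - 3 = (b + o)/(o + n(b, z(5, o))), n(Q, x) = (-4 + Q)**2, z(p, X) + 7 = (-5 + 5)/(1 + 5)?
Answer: 4388496139/1457883945 ≈ 3.0102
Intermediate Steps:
z(p, X) = -7 (z(p, X) = -7 + (-5 + 5)/(1 + 5) = -7 + 0/6 = -7 + 0*(1/6) = -7 + 0 = -7)
m(o, b) = 3 + (b + o)/(o + (-4 + b)**2)
1/(4362 + 40935) + m(144, 183) = 1/(4362 + 40935) + (183 + 3*(-4 + 183)**2 + 4*144)/(144 + (-4 + 183)**2) = 1/45297 + (183 + 3*179**2 + 576)/(144 + 179**2) = 1/45297 + (183 + 3*32041 + 576)/(144 + 32041) = 1/45297 + (183 + 96123 + 576)/32185 = 1/45297 + (1/32185)*96882 = 1/45297 + 96882/32185 = 4388496139/1457883945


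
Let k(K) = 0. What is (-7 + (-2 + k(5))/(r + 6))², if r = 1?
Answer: 2601/49 ≈ 53.082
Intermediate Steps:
(-7 + (-2 + k(5))/(r + 6))² = (-7 + (-2 + 0)/(1 + 6))² = (-7 - 2/7)² = (-51/7)² = 2601/49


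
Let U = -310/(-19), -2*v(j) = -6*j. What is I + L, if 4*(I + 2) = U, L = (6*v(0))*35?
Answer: 79/38 ≈ 2.0789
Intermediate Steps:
v(j) = 3*j (v(j) = -(-3)*j = 3*j)
L = 0 (L = (6*(3*0))*35 = (6*0)*35 = 0*35 = 0)
U = 310/19 (U = -310*(-1/19) = 310/19 ≈ 16.316)
I = 79/38 (I = -2 + (¼)*(310/19) = -2 + 155/38 = 79/38 ≈ 2.0789)
I + L = 79/38 + 0 = 79/38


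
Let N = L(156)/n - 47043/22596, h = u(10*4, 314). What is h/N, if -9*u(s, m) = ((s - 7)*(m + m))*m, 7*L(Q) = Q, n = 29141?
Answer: 476098418909344/1370376495 ≈ 3.4742e+5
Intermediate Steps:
L(Q) = Q/7
u(s, m) = -2*m²*(-7 + s)/9 (u(s, m) = -(s - 7)*(m + m)*m/9 = -(-7 + s)*(2*m)*m/9 = -2*m*(-7 + s)*m/9 = -2*m²*(-7 + s)/9)
h = -2169112/3 (h = (2/9)*314²*(7 - 10*4) = (2/9)*98596*(7 - 1*40) = (2/9)*98596*(7 - 40) = (2/9)*98596*(-33) = -2169112/3 ≈ -7.2304e+5)
N = -456792165/219490012 (N = ((⅐)*156)/29141 - 47043/22596 = (156/7)*(1/29141) - 47043*1/22596 = 156/203987 - 15681/7532 = -456792165/219490012 ≈ -2.0812)
h/N = -2169112/(3*(-456792165/219490012)) = -2169112/3*(-219490012/456792165) = 476098418909344/1370376495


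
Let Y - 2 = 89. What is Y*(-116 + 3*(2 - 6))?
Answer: -11648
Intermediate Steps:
Y = 91 (Y = 2 + 89 = 91)
Y*(-116 + 3*(2 - 6)) = 91*(-116 + 3*(2 - 6)) = 91*(-116 + 3*(-4)) = 91*(-116 - 12) = 91*(-128) = -11648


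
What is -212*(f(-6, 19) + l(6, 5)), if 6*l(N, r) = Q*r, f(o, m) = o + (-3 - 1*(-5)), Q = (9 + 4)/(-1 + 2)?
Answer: -4346/3 ≈ -1448.7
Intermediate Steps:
Q = 13 (Q = 13/1 = 13*1 = 13)
f(o, m) = 2 + o (f(o, m) = o + (-3 + 5) = o + 2 = 2 + o)
l(N, r) = 13*r/6 (l(N, r) = (13*r)/6 = 13*r/6)
-212*(f(-6, 19) + l(6, 5)) = -212*((2 - 6) + (13/6)*5) = -212*(-4 + 65/6) = -212*41/6 = -4346/3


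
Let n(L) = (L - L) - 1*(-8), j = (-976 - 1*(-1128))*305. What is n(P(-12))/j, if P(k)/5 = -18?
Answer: 1/5795 ≈ 0.00017256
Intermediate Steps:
P(k) = -90 (P(k) = 5*(-18) = -90)
j = 46360 (j = (-976 + 1128)*305 = 152*305 = 46360)
n(L) = 8 (n(L) = 0 + 8 = 8)
n(P(-12))/j = 8/46360 = 8*(1/46360) = 1/5795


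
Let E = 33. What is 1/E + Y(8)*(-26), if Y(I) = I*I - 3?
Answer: -52337/33 ≈ -1586.0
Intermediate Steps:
Y(I) = -3 + I² (Y(I) = I² - 3 = -3 + I²)
1/E + Y(8)*(-26) = 1/33 + (-3 + 8²)*(-26) = 1/33 + (-3 + 64)*(-26) = 1/33 + 61*(-26) = 1/33 - 1586 = -52337/33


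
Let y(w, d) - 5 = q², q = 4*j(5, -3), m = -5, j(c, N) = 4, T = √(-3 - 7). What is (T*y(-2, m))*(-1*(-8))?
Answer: 2088*I*√10 ≈ 6602.8*I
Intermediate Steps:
T = I*√10 (T = √(-10) = I*√10 ≈ 3.1623*I)
q = 16 (q = 4*4 = 16)
y(w, d) = 261 (y(w, d) = 5 + 16² = 5 + 256 = 261)
(T*y(-2, m))*(-1*(-8)) = ((I*√10)*261)*(-1*(-8)) = (261*I*√10)*8 = 2088*I*√10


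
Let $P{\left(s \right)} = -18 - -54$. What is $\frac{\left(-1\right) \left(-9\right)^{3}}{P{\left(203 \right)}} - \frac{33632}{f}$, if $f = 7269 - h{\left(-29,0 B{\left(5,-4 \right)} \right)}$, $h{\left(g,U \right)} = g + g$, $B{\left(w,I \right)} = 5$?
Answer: $\frac{458959}{29308} \approx 15.66$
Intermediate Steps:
$P{\left(s \right)} = 36$ ($P{\left(s \right)} = -18 + 54 = 36$)
$h{\left(g,U \right)} = 2 g$
$f = 7327$ ($f = 7269 - 2 \left(-29\right) = 7269 - -58 = 7269 + 58 = 7327$)
$\frac{\left(-1\right) \left(-9\right)^{3}}{P{\left(203 \right)}} - \frac{33632}{f} = \frac{\left(-1\right) \left(-9\right)^{3}}{36} - \frac{33632}{7327} = \left(-1\right) \left(-729\right) \frac{1}{36} - \frac{33632}{7327} = 729 \cdot \frac{1}{36} - \frac{33632}{7327} = \frac{81}{4} - \frac{33632}{7327} = \frac{458959}{29308}$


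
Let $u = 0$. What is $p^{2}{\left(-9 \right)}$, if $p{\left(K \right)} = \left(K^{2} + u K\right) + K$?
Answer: $5184$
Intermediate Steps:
$p{\left(K \right)} = K + K^{2}$ ($p{\left(K \right)} = \left(K^{2} + 0 K\right) + K = \left(K^{2} + 0\right) + K = K^{2} + K = K + K^{2}$)
$p^{2}{\left(-9 \right)} = \left(- 9 \left(1 - 9\right)\right)^{2} = \left(\left(-9\right) \left(-8\right)\right)^{2} = 72^{2} = 5184$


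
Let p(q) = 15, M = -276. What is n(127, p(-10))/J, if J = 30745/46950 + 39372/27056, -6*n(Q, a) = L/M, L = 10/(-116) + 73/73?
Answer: 140259995/536338459212 ≈ 0.00026151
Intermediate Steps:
L = 53/58 (L = 10*(-1/116) + 73*(1/73) = -5/58 + 1 = 53/58 ≈ 0.91379)
n(Q, a) = 53/96048 (n(Q, a) = -53/(348*(-276)) = -53*(-1)/(348*276) = -⅙*(-53/16008) = 53/96048)
J = 67008803/31756980 (J = 30745*(1/46950) + 39372*(1/27056) = 6149/9390 + 9843/6764 = 67008803/31756980 ≈ 2.1101)
n(127, p(-10))/J = 53/(96048*(67008803/31756980)) = (53/96048)*(31756980/67008803) = 140259995/536338459212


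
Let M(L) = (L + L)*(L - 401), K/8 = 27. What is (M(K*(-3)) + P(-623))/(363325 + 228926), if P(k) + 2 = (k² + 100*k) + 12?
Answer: 51071/17947 ≈ 2.8457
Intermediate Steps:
K = 216 (K = 8*27 = 216)
M(L) = 2*L*(-401 + L) (M(L) = (2*L)*(-401 + L) = 2*L*(-401 + L))
P(k) = 10 + k² + 100*k (P(k) = -2 + ((k² + 100*k) + 12) = -2 + (12 + k² + 100*k) = 10 + k² + 100*k)
(M(K*(-3)) + P(-623))/(363325 + 228926) = (2*(216*(-3))*(-401 + 216*(-3)) + (10 + (-623)² + 100*(-623)))/(363325 + 228926) = (2*(-648)*(-401 - 648) + (10 + 388129 - 62300))/592251 = (2*(-648)*(-1049) + 325839)*(1/592251) = (1359504 + 325839)*(1/592251) = 1685343*(1/592251) = 51071/17947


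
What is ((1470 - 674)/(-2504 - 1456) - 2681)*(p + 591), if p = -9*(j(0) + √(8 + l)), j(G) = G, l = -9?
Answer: -522914633/330 + 2654389*I/110 ≈ -1.5846e+6 + 24131.0*I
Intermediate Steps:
p = -9*I (p = -9*(0 + √(8 - 9)) = -9*(0 + √(-1)) = -9*(0 + I) = -9*I ≈ -9.0*I)
((1470 - 674)/(-2504 - 1456) - 2681)*(p + 591) = ((1470 - 674)/(-2504 - 1456) - 2681)*(-9*I + 591) = (796/(-3960) - 2681)*(591 - 9*I) = (796*(-1/3960) - 2681)*(591 - 9*I) = (-199/990 - 2681)*(591 - 9*I) = -2654389*(591 - 9*I)/990 = -522914633/330 + 2654389*I/110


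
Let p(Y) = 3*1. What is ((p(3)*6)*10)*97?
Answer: 17460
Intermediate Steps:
p(Y) = 3
((p(3)*6)*10)*97 = ((3*6)*10)*97 = (18*10)*97 = 180*97 = 17460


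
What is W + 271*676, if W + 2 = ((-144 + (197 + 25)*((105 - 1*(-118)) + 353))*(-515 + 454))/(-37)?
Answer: 14569586/37 ≈ 3.9377e+5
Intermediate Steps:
W = 7791334/37 (W = -2 + ((-144 + (197 + 25)*((105 - 1*(-118)) + 353))*(-515 + 454))/(-37) = -2 + ((-144 + 222*((105 + 118) + 353))*(-61))*(-1/37) = -2 + ((-144 + 222*(223 + 353))*(-61))*(-1/37) = -2 + ((-144 + 222*576)*(-61))*(-1/37) = -2 + ((-144 + 127872)*(-61))*(-1/37) = -2 + (127728*(-61))*(-1/37) = -2 - 7791408*(-1/37) = -2 + 7791408/37 = 7791334/37 ≈ 2.1058e+5)
W + 271*676 = 7791334/37 + 271*676 = 7791334/37 + 183196 = 14569586/37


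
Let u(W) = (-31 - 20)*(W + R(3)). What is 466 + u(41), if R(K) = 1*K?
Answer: -1778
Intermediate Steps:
R(K) = K
u(W) = -153 - 51*W (u(W) = (-31 - 20)*(W + 3) = -51*(3 + W) = -153 - 51*W)
466 + u(41) = 466 + (-153 - 51*41) = 466 + (-153 - 2091) = 466 - 2244 = -1778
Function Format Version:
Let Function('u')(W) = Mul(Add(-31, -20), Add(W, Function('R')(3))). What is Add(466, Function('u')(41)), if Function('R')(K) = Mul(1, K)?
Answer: -1778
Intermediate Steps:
Function('R')(K) = K
Function('u')(W) = Add(-153, Mul(-51, W)) (Function('u')(W) = Mul(Add(-31, -20), Add(W, 3)) = Mul(-51, Add(3, W)) = Add(-153, Mul(-51, W)))
Add(466, Function('u')(41)) = Add(466, Add(-153, Mul(-51, 41))) = Add(466, Add(-153, -2091)) = Add(466, -2244) = -1778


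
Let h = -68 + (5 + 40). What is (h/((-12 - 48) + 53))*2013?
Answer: 46299/7 ≈ 6614.1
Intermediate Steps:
h = -23 (h = -68 + 45 = -23)
(h/((-12 - 48) + 53))*2013 = -23/((-12 - 48) + 53)*2013 = -23/(-60 + 53)*2013 = -23/(-7)*2013 = -23*(-⅐)*2013 = (23/7)*2013 = 46299/7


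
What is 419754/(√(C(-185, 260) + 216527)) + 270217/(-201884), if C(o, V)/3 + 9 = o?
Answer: -270217/201884 + 419754*√215945/215945 ≈ 901.94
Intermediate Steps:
C(o, V) = -27 + 3*o
419754/(√(C(-185, 260) + 216527)) + 270217/(-201884) = 419754/(√((-27 + 3*(-185)) + 216527)) + 270217/(-201884) = 419754/(√((-27 - 555) + 216527)) + 270217*(-1/201884) = 419754/(√(-582 + 216527)) - 270217/201884 = 419754/(√215945) - 270217/201884 = 419754*(√215945/215945) - 270217/201884 = 419754*√215945/215945 - 270217/201884 = -270217/201884 + 419754*√215945/215945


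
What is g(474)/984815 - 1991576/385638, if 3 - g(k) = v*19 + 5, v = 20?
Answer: -980740616078/189891043485 ≈ -5.1648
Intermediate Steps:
g(k) = -382 (g(k) = 3 - (20*19 + 5) = 3 - (380 + 5) = 3 - 1*385 = 3 - 385 = -382)
g(474)/984815 - 1991576/385638 = -382/984815 - 1991576/385638 = -382*1/984815 - 1991576*1/385638 = -382/984815 - 995788/192819 = -980740616078/189891043485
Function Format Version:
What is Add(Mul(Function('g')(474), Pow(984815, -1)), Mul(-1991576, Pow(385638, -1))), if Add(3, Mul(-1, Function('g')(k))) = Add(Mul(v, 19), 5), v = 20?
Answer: Rational(-980740616078, 189891043485) ≈ -5.1648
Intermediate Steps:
Function('g')(k) = -382 (Function('g')(k) = Add(3, Mul(-1, Add(Mul(20, 19), 5))) = Add(3, Mul(-1, Add(380, 5))) = Add(3, Mul(-1, 385)) = Add(3, -385) = -382)
Add(Mul(Function('g')(474), Pow(984815, -1)), Mul(-1991576, Pow(385638, -1))) = Add(Mul(-382, Pow(984815, -1)), Mul(-1991576, Pow(385638, -1))) = Add(Mul(-382, Rational(1, 984815)), Mul(-1991576, Rational(1, 385638))) = Add(Rational(-382, 984815), Rational(-995788, 192819)) = Rational(-980740616078, 189891043485)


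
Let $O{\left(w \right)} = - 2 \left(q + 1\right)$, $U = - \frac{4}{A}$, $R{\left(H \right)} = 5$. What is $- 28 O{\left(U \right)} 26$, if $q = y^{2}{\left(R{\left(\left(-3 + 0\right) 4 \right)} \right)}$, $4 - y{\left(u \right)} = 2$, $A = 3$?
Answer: $7280$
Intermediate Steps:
$y{\left(u \right)} = 2$ ($y{\left(u \right)} = 4 - 2 = 2$)
$q = 4$ ($q = 2^{2} = 4$)
$U = - \frac{4}{3} \approx -1.3333$
$O{\left(w \right)} = -10$ ($O{\left(w \right)} = - 2 \left(4 + 1\right) = \left(-2\right) 5 = -10$)
$- 28 O{\left(U \right)} 26 = \left(-28\right) \left(-10\right) 26 = 280 \cdot 26 = 7280$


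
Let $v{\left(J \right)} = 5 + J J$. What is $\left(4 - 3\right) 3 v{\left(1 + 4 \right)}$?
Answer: $90$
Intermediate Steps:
$v{\left(J \right)} = 5 + J^{2}$
$\left(4 - 3\right) 3 v{\left(1 + 4 \right)} = \left(4 - 3\right) 3 \left(5 + \left(1 + 4\right)^{2}\right) = \left(4 - 3\right) 3 \left(5 + 5^{2}\right) = 1 \cdot 3 \left(5 + 25\right) = 3 \cdot 30 = 90$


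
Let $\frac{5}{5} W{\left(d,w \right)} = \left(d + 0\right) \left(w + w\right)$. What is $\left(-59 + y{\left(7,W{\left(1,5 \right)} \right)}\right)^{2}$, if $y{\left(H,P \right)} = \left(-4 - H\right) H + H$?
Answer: $16641$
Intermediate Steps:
$W{\left(d,w \right)} = 2 d w$ ($W{\left(d,w \right)} = \left(d + 0\right) \left(w + w\right) = d 2 w = 2 d w$)
$y{\left(H,P \right)} = H + H \left(-4 - H\right)$ ($y{\left(H,P \right)} = H \left(-4 - H\right) + H = H + H \left(-4 - H\right)$)
$\left(-59 + y{\left(7,W{\left(1,5 \right)} \right)}\right)^{2} = \left(-59 - 7 \left(3 + 7\right)\right)^{2} = \left(-59 - 7 \cdot 10\right)^{2} = \left(-59 - 70\right)^{2} = \left(-129\right)^{2} = 16641$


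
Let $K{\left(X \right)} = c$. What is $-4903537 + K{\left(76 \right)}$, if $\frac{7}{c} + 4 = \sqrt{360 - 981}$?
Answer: $- \frac{446221871}{91} - \frac{3 i \sqrt{69}}{91} \approx -4.9035 \cdot 10^{6} - 0.27384 i$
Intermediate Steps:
$c = \frac{7}{-4 + 3 i \sqrt{69}}$ ($c = \frac{7}{-4 + \sqrt{360 - 981}} = \frac{7}{-4 + \sqrt{-621}} = \frac{7}{-4 + 3 i \sqrt{69}} \approx -0.043956 - 0.27384 i$)
$K{\left(X \right)} = - \frac{4}{91} - \frac{3 i \sqrt{69}}{91}$
$-4903537 + K{\left(76 \right)} = -4903537 - \left(\frac{4}{91} + \frac{3 i \sqrt{69}}{91}\right) = - \frac{446221871}{91} - \frac{3 i \sqrt{69}}{91}$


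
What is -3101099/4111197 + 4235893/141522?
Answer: 5658572287081/193941607278 ≈ 29.177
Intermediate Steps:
-3101099/4111197 + 4235893/141522 = 5658572287081/193941607278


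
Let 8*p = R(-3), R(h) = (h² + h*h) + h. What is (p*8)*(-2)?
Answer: -30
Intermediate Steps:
R(h) = h + 2*h² (R(h) = (h² + h²) + h = 2*h² + h = h + 2*h²)
p = 15/8 (p = (-3*(1 + 2*(-3)))/8 = (-3*(1 - 6))/8 = (-3*(-5))/8 = (⅛)*15 = 15/8 ≈ 1.8750)
(p*8)*(-2) = ((15/8)*8)*(-2) = 15*(-2) = -30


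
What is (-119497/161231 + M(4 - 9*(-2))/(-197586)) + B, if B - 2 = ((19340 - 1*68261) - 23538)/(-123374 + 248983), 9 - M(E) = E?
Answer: 389891545850749/571646350237842 ≈ 0.68205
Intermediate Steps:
M(E) = 9 - E
B = 178759/125609 (B = 2 + ((19340 - 1*68261) - 23538)/(-123374 + 248983) = 2 + ((19340 - 68261) - 23538)/125609 = 2 + (-48921 - 23538)*(1/125609) = 2 - 72459*1/125609 = 2 - 72459/125609 = 178759/125609 ≈ 1.4231)
(-119497/161231 + M(4 - 9*(-2))/(-197586)) + B = (-119497/161231 + (9 - (4 - 9*(-2)))/(-197586)) + 178759/125609 = (-119497*1/161231 + (9 - (4 + 18))*(-1/197586)) + 178759/125609 = (-17071/23033 + (9 - 1*22)*(-1/197586)) + 178759/125609 = (-17071/23033 + (9 - 22)*(-1/197586)) + 178759/125609 = (-17071/23033 - 13*(-1/197586)) + 178759/125609 = (-17071/23033 + 13/197586) + 178759/125609 = -3372691177/4550998338 + 178759/125609 = 389891545850749/571646350237842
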